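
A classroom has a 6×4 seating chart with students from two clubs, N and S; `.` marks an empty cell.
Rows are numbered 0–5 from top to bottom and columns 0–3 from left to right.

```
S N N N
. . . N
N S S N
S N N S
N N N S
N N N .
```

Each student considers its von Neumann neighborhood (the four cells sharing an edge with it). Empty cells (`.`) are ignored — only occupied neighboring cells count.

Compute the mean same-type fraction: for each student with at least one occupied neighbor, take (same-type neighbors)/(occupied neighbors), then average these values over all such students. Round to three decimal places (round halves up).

Row 0: (0,0)S 0/1 · (0,1)N 1/2 · (0,2)N 2/2 · (0,3)N 2/2
Row 1: (1,3)N 2/2
Row 2: (2,0)N 0/2 · (2,1)S 1/3 · (2,2)S 1/3 · (2,3)N 1/3
Row 3: (3,0)S 0/3 · (3,1)N 2/4 · (3,2)N 2/4 · (3,3)S 1/3
Row 4: (4,0)N 2/3 · (4,1)N 4/4 · (4,2)N 3/4 · (4,3)S 1/2
Row 5: (5,0)N 2/2 · (5,1)N 3/3 · (5,2)N 2/2
Sum over 20 students: 0/1 + 1/2 + 2/2 + 2/2 + 2/2 + 0/2 + 1/3 + 1/3 + 1/3 + 0/3 + 2/4 + 2/4 + 1/3 + 2/3 + 4/4 + 3/4 + 1/2 + 2/2 + 3/3 + 2/2 = 47/4; mean = 47/4 ÷ 20 = 47/80 = 0.5875 → 0.588.

0.588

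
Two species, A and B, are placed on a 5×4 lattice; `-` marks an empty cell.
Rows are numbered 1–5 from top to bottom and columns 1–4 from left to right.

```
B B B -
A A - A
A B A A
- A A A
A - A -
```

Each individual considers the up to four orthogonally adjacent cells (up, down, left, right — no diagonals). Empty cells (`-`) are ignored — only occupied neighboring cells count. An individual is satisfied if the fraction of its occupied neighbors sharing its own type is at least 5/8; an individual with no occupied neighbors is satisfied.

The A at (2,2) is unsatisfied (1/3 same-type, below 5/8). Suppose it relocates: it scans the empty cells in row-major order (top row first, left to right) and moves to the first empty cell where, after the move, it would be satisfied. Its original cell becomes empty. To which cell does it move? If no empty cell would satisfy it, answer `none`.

(2,3)

Vacating (2,2). Empty cells in order:
  (1,4): 1/2 same-type → still unsatisfied.
  (2,3): 2/3 same-type → satisfied — stop here.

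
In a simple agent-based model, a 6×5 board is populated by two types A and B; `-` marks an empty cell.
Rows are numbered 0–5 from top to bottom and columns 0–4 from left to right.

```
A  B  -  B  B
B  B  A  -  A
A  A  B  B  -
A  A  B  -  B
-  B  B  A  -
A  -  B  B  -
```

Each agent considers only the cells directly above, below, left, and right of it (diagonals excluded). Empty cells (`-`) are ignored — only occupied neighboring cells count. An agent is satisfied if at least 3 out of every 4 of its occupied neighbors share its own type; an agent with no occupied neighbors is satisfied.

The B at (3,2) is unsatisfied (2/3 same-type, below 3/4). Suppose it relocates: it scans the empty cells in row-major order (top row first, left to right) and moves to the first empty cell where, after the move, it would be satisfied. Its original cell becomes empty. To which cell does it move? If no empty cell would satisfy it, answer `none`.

(5,4)

Vacating (3,2). Empty cells in order:
  (0,2): 2/3 same-type → still unsatisfied.
  (1,3): 2/4 same-type → still unsatisfied.
  (2,4): 2/3 same-type → still unsatisfied.
  (3,3): 2/3 same-type → still unsatisfied.
  (4,0): 1/3 same-type → still unsatisfied.
  (4,4): 1/2 same-type → still unsatisfied.
  (5,1): 2/3 same-type → still unsatisfied.
  (5,4): 1/1 same-type → satisfied — stop here.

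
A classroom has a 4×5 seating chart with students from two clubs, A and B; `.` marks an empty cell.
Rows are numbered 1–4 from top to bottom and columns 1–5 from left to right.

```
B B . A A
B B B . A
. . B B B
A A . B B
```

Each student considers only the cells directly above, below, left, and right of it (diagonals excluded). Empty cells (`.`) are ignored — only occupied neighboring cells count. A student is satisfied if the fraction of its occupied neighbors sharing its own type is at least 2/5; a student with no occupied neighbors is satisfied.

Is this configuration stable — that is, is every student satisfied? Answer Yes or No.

(1,1)B 2/2 ok
(1,2)B 2/2 ok
(1,4)A 1/1 ok
(1,5)A 2/2 ok
(2,1)B 2/2 ok
(2,2)B 3/3 ok
(2,3)B 2/2 ok
(2,5)A 1/2 ok
(3,3)B 2/2 ok
(3,4)B 3/3 ok
(3,5)B 2/3 ok
(4,1)A 1/1 ok
(4,2)A 1/1 ok
(4,4)B 2/2 ok
(4,5)B 2/2 ok
All meet the threshold, so the configuration is stable.

Yes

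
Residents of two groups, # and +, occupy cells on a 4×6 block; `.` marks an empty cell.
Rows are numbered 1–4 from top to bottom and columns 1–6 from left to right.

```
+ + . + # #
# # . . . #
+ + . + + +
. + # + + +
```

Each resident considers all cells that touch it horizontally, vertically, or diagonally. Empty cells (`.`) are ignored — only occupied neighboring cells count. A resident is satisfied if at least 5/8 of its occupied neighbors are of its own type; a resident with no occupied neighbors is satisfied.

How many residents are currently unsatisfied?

9

Row 1: (1,1)+ 1/3 not · (1,2)+ 1/3 not · (1,4)+ 0/1 not · (1,5)# 2/3 satisfied · (1,6)# 2/2 satisfied
Row 2: (2,1)# 1/5 not · (2,2)# 1/5 not · (2,6)# 2/4 not
Row 3: (3,1)+ 2/4 not · (3,2)+ 2/5 not · (3,4)+ 3/4 satisfied · (3,5)+ 5/6 satisfied · (3,6)+ 3/4 satisfied
Row 4: (4,2)+ 2/3 satisfied · (4,3)# 0/4 not · (4,4)+ 3/4 satisfied · (4,5)+ 5/5 satisfied · (4,6)+ 3/3 satisfied
Unsatisfied: (1,1), (1,2), (1,4), (2,1), (2,2), (2,6), (3,1), (3,2), (4,3) — 9 in total.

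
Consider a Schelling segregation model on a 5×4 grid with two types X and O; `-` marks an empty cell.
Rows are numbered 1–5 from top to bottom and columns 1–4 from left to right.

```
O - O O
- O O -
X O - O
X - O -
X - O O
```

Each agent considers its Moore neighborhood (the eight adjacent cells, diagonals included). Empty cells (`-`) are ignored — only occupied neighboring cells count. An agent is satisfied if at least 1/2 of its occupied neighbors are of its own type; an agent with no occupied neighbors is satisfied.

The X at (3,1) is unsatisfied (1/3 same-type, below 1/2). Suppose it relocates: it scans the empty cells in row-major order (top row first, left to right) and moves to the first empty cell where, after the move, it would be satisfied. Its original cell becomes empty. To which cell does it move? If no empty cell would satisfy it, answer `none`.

(5,2)

Vacating (3,1). Empty cells in order:
  (1,2): 0/4 same-type → still unsatisfied.
  (2,1): 0/3 same-type → still unsatisfied.
  (2,4): 0/4 same-type → still unsatisfied.
  (3,3): 0/5 same-type → still unsatisfied.
  (4,2): 2/5 same-type → still unsatisfied.
  (4,4): 0/4 same-type → still unsatisfied.
  (5,2): 2/4 same-type → satisfied — stop here.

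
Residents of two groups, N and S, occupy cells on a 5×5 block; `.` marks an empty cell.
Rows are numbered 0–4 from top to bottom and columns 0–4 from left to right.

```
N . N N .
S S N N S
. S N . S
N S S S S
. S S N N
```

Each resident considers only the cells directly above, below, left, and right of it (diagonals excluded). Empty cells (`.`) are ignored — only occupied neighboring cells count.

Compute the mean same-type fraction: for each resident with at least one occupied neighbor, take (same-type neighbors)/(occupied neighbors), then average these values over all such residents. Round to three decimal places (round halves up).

0.621

(0,0)N 0/1
(0,2)N 2/2
(0,3)N 2/2
(1,0)S 1/2
(1,1)S 2/3
(1,2)N 3/4
(1,3)N 2/3
(1,4)S 1/2
(2,1)S 2/3
(2,2)N 1/3
(2,4)S 2/2
(3,0)N 0/1
(3,1)S 3/4
(3,2)S 3/4
(3,3)S 2/3
(3,4)S 2/3
(4,1)S 2/2
(4,2)S 2/3
(4,3)N 1/3
(4,4)N 1/2
Sum over 20 residents: 0/1 + 2/2 + 2/2 + 1/2 + 2/3 + 3/4 + 2/3 + 1/2 + 2/3 + 1/3 + 2/2 + 0/1 + 3/4 + 3/4 + 2/3 + 2/3 + 2/2 + 2/3 + 1/3 + 1/2 = 149/12; mean = 149/12 ÷ 20 = 149/240 = 0.620833… → 0.621.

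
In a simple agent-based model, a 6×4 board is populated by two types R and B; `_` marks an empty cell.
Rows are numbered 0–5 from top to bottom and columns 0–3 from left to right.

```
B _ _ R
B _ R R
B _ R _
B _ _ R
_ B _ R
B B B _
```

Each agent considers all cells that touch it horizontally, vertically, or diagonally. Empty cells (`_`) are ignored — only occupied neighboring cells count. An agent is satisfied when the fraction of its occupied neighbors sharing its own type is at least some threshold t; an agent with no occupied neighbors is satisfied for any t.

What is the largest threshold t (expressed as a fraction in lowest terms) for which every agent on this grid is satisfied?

1/2

(0,0)B 1/1
(0,3)R 2/2
(1,0)B 2/2
(1,2)R 3/3
(1,3)R 3/3
(2,0)B 2/2
(2,2)R 3/3
(3,0)B 2/2
(3,3)R 2/2
(4,1)B 4/4
(4,3)R 1/2
(5,0)B 2/2
(5,1)B 3/3
(5,2)B 2/3
The smallest same-type fraction is 1/2 at (4,3), which reduces to 1/2. Any threshold above that leaves this agent unsatisfied.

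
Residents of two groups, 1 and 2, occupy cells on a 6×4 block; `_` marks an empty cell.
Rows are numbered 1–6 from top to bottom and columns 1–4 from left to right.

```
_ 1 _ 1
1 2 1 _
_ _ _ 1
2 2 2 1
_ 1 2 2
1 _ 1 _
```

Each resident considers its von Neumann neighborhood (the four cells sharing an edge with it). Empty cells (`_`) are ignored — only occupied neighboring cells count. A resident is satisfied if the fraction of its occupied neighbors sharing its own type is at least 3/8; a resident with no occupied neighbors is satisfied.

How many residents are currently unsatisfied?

(1,2)1 0/1 ✗
(1,4)1 0/0 ✓
(2,1)1 0/1 ✗
(2,2)2 0/3 ✗
(2,3)1 0/1 ✗
(3,4)1 1/1 ✓
(4,1)2 1/1 ✓
(4,2)2 2/3 ✓
(4,3)2 2/3 ✓
(4,4)1 1/3 ✗
(5,2)1 0/2 ✗
(5,3)2 2/4 ✓
(5,4)2 1/2 ✓
(6,1)1 0/0 ✓
(6,3)1 0/1 ✗
Unsatisfied: (1,2), (2,1), (2,2), (2,3), (4,4), (5,2), (6,3) — 7 in total.

7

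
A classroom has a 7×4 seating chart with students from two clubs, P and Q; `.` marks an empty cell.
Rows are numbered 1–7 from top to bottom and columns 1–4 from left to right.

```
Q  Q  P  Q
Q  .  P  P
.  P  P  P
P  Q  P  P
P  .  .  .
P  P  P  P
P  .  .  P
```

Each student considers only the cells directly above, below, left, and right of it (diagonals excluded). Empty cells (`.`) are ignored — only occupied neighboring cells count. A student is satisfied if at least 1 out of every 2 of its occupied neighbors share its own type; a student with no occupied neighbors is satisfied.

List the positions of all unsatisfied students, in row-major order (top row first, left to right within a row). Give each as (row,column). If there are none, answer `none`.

(1,3), (1,4), (4,2)

Row 1: (1,1)Q 2/2 satisfied · (1,2)Q 1/2 satisfied · (1,3)P 1/3 not · (1,4)Q 0/2 not
Row 2: (2,1)Q 1/1 satisfied · (2,3)P 3/3 satisfied · (2,4)P 2/3 satisfied
Row 3: (3,2)P 1/2 satisfied · (3,3)P 4/4 satisfied · (3,4)P 3/3 satisfied
Row 4: (4,1)P 1/2 satisfied · (4,2)Q 0/3 not · (4,3)P 2/3 satisfied · (4,4)P 2/2 satisfied
Row 5: (5,1)P 2/2 satisfied
Row 6: (6,1)P 3/3 satisfied · (6,2)P 2/2 satisfied · (6,3)P 2/2 satisfied · (6,4)P 2/2 satisfied
Row 7: (7,1)P 1/1 satisfied · (7,4)P 1/1 satisfied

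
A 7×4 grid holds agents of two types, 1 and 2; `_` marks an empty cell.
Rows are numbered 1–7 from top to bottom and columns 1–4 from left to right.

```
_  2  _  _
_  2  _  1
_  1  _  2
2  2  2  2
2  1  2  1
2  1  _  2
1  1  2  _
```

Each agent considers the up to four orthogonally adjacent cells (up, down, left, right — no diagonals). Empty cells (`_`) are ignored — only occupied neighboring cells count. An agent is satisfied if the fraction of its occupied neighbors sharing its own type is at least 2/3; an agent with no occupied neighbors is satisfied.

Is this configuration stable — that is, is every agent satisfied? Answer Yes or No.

No

(1,2)2 1/1 ok
(2,2)2 1/2 unhappy
(2,4)1 0/1 unhappy
(3,2)1 0/2 unhappy
(3,4)2 1/2 unhappy
(4,1)2 2/2 ok
(4,2)2 2/4 unhappy
(4,3)2 3/3 ok
(4,4)2 2/3 ok
(5,1)2 2/3 ok
(5,2)1 1/4 unhappy
(5,3)2 1/3 unhappy
(5,4)1 0/3 unhappy
(6,1)2 1/3 unhappy
(6,2)1 2/3 ok
(6,4)2 0/1 unhappy
(7,1)1 1/2 unhappy
(7,2)1 2/3 ok
(7,3)2 0/1 unhappy
For instance (2,2) has only 1/2 same-type neighbors, below 2/3.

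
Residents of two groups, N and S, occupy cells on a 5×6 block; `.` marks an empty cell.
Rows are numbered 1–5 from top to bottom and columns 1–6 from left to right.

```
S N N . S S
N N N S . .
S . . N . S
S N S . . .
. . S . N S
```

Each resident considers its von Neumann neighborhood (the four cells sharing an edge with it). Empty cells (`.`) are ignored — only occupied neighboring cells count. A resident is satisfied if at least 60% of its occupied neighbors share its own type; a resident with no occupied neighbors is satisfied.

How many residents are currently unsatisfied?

10

(1,1)S 0/2 unhappy
(1,2)N 2/3 ok
(1,3)N 2/2 ok
(1,5)S 1/1 ok
(1,6)S 1/1 ok
(2,1)N 1/3 unhappy
(2,2)N 3/3 ok
(2,3)N 2/3 ok
(2,4)S 0/2 unhappy
(3,1)S 1/2 unhappy
(3,4)N 0/1 unhappy
(3,6)S 0/0 ok
(4,1)S 1/2 unhappy
(4,2)N 0/2 unhappy
(4,3)S 1/2 unhappy
(5,3)S 1/1 ok
(5,5)N 0/1 unhappy
(5,6)S 0/1 unhappy
Unsatisfied: (1,1), (2,1), (2,4), (3,1), (3,4), (4,1), (4,2), (4,3), (5,5), (5,6) — 10 in total.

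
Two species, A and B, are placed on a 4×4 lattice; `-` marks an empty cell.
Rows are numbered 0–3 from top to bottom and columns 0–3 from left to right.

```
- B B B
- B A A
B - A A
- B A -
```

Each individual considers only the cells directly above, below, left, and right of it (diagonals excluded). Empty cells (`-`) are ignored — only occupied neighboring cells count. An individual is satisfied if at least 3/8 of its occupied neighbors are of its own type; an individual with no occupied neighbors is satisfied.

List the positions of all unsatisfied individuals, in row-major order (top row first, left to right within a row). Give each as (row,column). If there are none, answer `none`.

(0,1)B 2/2 ✓
(0,2)B 2/3 ✓
(0,3)B 1/2 ✓
(1,1)B 1/2 ✓
(1,2)A 2/4 ✓
(1,3)A 2/3 ✓
(2,0)B 0/0 ✓
(2,2)A 3/3 ✓
(2,3)A 2/2 ✓
(3,1)B 0/1 ✗
(3,2)A 1/2 ✓

(3,1)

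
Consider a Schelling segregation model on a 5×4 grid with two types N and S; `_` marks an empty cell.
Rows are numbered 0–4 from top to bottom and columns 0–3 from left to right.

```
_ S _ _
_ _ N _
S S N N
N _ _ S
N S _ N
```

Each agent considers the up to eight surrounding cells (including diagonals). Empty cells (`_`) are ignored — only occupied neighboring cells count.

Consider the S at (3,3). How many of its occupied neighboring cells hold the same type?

0

Occupied neighbors of (3,3): (2,2)=N, (2,3)=N, (4,3)=N.
Same type (S): 0 of 3.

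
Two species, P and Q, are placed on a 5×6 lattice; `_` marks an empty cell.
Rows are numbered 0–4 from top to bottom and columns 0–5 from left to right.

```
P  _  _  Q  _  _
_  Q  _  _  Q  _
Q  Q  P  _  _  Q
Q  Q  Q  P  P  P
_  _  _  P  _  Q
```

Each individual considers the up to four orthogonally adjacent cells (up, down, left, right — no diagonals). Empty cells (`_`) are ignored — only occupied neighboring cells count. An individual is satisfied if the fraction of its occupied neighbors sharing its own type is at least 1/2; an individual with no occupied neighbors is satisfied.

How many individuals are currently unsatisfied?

5

Row 0: (0,0)P 0/0 ok · (0,3)Q 0/0 ok
Row 1: (1,1)Q 1/1 ok · (1,4)Q 0/0 ok
Row 2: (2,0)Q 2/2 ok · (2,1)Q 3/4 ok · (2,2)P 0/2 unhappy · (2,5)Q 0/1 unhappy
Row 3: (3,0)Q 2/2 ok · (3,1)Q 3/3 ok · (3,2)Q 1/3 unhappy · (3,3)P 2/3 ok · (3,4)P 2/2 ok · (3,5)P 1/3 unhappy
Row 4: (4,3)P 1/1 ok · (4,5)Q 0/1 unhappy
Unsatisfied: (2,2), (2,5), (3,2), (3,5), (4,5) — 5 in total.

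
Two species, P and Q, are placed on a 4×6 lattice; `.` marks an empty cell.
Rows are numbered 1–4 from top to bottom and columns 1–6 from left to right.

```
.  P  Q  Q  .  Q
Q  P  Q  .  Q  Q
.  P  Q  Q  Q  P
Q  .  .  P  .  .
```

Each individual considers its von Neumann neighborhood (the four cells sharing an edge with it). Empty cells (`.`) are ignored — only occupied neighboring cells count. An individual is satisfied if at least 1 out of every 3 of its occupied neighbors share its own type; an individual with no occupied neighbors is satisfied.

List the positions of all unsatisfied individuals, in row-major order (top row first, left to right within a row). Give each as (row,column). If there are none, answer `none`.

(2,1), (3,6), (4,4)

Row 1: (1,2)P 1/2 ✓ · (1,3)Q 2/3 ✓ · (1,4)Q 1/1 ✓ · (1,6)Q 1/1 ✓
Row 2: (2,1)Q 0/1 ✗ · (2,2)P 2/4 ✓ · (2,3)Q 2/3 ✓ · (2,5)Q 2/2 ✓ · (2,6)Q 2/3 ✓
Row 3: (3,2)P 1/2 ✓ · (3,3)Q 2/3 ✓ · (3,4)Q 2/3 ✓ · (3,5)Q 2/3 ✓ · (3,6)P 0/2 ✗
Row 4: (4,1)Q 0/0 ✓ · (4,4)P 0/1 ✗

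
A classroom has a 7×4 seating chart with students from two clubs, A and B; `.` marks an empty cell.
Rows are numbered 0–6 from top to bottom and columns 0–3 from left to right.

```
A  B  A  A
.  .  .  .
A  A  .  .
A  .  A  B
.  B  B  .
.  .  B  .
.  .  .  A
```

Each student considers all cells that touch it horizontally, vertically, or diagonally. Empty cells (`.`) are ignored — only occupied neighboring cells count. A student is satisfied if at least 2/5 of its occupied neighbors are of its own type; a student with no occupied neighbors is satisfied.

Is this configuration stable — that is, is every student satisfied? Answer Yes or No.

Row 0: (0,0)A 0/1 ✗ · (0,1)B 0/2 ✗ · (0,2)A 1/2 ✓ · (0,3)A 1/1 ✓
Row 2: (2,0)A 2/2 ✓ · (2,1)A 3/3 ✓
Row 3: (3,0)A 2/3 ✓ · (3,2)A 1/4 ✗ · (3,3)B 1/2 ✓
Row 4: (4,1)B 2/4 ✓ · (4,2)B 3/4 ✓
Row 5: (5,2)B 2/3 ✓
Row 6: (6,3)A 0/1 ✗
For instance (0,0) has only 0/1 same-type neighbors, below 2/5.

No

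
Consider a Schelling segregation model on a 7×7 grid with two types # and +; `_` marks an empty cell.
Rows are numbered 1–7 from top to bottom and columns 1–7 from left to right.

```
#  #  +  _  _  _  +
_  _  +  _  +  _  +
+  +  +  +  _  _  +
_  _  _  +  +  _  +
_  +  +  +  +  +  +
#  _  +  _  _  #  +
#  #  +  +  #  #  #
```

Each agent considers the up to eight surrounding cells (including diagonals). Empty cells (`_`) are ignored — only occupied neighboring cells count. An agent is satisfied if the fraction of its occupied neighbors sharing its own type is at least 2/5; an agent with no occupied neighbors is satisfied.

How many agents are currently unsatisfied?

1

Row 1: (1,1)# 1/1 ✓ · (1,2)# 1/3 ✗ · (1,3)+ 1/2 ✓ · (1,7)+ 1/1 ✓
Row 2: (2,3)+ 4/5 ✓ · (2,5)+ 1/1 ✓ · (2,7)+ 2/2 ✓
Row 3: (3,1)+ 1/1 ✓ · (3,2)+ 3/3 ✓ · (3,3)+ 4/4 ✓ · (3,4)+ 5/5 ✓ · (3,7)+ 2/2 ✓
Row 4: (4,4)+ 6/6 ✓ · (4,5)+ 5/5 ✓ · (4,7)+ 3/3 ✓
Row 5: (5,2)+ 2/3 ✓ · (5,3)+ 4/4 ✓ · (5,4)+ 5/5 ✓ · (5,5)+ 4/5 ✓ · (5,6)+ 5/6 ✓ · (5,7)+ 3/4 ✓
Row 6: (6,1)# 2/3 ✓ · (6,3)+ 5/6 ✓ · (6,6)# 3/7 ✓ · (6,7)+ 2/5 ✓
Row 7: (7,1)# 2/2 ✓ · (7,2)# 2/4 ✓ · (7,3)+ 2/3 ✓ · (7,4)+ 2/3 ✓ · (7,5)# 2/3 ✓ · (7,6)# 3/4 ✓ · (7,7)# 2/3 ✓
Unsatisfied: (1,2) — 1 in total.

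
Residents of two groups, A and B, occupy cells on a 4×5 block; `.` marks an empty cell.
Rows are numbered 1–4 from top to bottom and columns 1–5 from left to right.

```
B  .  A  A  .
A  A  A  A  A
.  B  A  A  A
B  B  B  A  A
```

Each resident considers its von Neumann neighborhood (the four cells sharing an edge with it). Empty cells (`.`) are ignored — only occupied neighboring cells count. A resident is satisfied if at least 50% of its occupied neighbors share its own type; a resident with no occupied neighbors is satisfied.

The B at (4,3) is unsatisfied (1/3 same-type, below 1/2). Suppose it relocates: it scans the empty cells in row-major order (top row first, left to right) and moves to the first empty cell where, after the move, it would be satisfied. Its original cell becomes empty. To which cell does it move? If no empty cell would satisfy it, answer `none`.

Vacating (4,3). Empty cells in order:
  (1,2): 1/3 same-type → still unsatisfied.
  (1,5): 0/2 same-type → still unsatisfied.
  (3,1): 2/3 same-type → satisfied — stop here.

(3,1)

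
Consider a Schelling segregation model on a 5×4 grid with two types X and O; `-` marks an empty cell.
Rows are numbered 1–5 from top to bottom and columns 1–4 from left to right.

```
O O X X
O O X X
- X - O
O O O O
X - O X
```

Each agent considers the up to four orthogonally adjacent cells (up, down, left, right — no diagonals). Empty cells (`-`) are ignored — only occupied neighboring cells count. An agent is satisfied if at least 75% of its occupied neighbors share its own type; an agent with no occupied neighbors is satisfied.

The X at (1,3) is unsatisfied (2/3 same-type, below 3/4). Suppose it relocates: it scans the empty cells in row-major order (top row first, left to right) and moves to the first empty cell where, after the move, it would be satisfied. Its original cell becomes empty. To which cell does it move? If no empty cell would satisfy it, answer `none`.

none

Vacating (1,3). Empty cells in order:
  (3,1): 1/3 same-type → still unsatisfied.
  (3,3): 2/4 same-type → still unsatisfied.
  (5,2): 1/3 same-type → still unsatisfied.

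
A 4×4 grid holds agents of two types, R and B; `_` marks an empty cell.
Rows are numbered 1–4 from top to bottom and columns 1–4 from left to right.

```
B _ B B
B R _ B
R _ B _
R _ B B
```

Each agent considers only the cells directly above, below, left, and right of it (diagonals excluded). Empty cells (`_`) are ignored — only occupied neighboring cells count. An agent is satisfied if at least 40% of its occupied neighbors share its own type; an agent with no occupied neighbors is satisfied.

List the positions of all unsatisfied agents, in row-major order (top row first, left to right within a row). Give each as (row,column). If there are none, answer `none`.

(2,1), (2,2)

Row 1: (1,1)B 1/1 ✓ · (1,3)B 1/1 ✓ · (1,4)B 2/2 ✓
Row 2: (2,1)B 1/3 ✗ · (2,2)R 0/1 ✗ · (2,4)B 1/1 ✓
Row 3: (3,1)R 1/2 ✓ · (3,3)B 1/1 ✓
Row 4: (4,1)R 1/1 ✓ · (4,3)B 2/2 ✓ · (4,4)B 1/1 ✓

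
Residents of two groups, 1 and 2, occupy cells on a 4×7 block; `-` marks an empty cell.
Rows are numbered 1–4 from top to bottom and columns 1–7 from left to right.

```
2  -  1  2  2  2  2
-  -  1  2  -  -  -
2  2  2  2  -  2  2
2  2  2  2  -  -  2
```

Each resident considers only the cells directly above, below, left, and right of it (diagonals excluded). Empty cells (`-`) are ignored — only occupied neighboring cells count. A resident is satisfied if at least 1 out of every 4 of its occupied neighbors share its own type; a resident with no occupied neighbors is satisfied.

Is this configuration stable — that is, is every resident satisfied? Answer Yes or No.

(1,1)2 0/0 ok
(1,3)1 1/2 ok
(1,4)2 2/3 ok
(1,5)2 2/2 ok
(1,6)2 2/2 ok
(1,7)2 1/1 ok
(2,3)1 1/3 ok
(2,4)2 2/3 ok
(3,1)2 2/2 ok
(3,2)2 3/3 ok
(3,3)2 3/4 ok
(3,4)2 3/3 ok
(3,6)2 1/1 ok
(3,7)2 2/2 ok
(4,1)2 2/2 ok
(4,2)2 3/3 ok
(4,3)2 3/3 ok
(4,4)2 2/2 ok
(4,7)2 1/1 ok
All meet the threshold, so the configuration is stable.

Yes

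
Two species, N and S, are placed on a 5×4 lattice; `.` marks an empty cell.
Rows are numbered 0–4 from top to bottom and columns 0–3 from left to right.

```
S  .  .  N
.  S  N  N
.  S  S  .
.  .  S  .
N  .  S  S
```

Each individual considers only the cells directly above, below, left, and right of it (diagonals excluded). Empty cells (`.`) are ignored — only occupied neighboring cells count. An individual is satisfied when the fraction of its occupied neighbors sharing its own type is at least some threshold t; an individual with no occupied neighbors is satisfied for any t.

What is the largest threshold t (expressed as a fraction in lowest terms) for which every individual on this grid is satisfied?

Row 0: (0,0)S — no occupied neighbors · (0,3)N 1/1
Row 1: (1,1)S 1/2 · (1,2)N 1/3 · (1,3)N 2/2
Row 2: (2,1)S 2/2 · (2,2)S 2/3
Row 3: (3,2)S 2/2
Row 4: (4,0)N — no occupied neighbors · (4,2)S 2/2 · (4,3)S 1/1
The smallest same-type fraction is 1/3 at (1,2), which reduces to 1/3. Any threshold above that leaves this individual unsatisfied.

1/3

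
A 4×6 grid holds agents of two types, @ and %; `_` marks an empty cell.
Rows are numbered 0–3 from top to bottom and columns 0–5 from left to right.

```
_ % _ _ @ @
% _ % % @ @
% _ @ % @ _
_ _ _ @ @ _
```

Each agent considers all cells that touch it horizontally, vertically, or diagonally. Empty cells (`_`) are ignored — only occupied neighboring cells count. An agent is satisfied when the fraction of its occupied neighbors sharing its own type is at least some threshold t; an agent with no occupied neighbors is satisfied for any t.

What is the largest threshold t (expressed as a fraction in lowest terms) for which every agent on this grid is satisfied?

Row 0: (0,1)% 2/2 · (0,4)@ 3/4 · (0,5)@ 3/3
Row 1: (1,0)% 2/2 · (1,2)% 3/4 · (1,3)% 2/6 · (1,4)@ 4/6 · (1,5)@ 4/4
Row 2: (2,0)% 1/1 · (2,2)@ 1/4 · (2,3)% 2/7 · (2,4)@ 4/6
Row 3: (3,3)@ 3/4 · (3,4)@ 2/3
The smallest same-type fraction is 1/4 at (2,2), which reduces to 1/4. Any threshold above that leaves this agent unsatisfied.

1/4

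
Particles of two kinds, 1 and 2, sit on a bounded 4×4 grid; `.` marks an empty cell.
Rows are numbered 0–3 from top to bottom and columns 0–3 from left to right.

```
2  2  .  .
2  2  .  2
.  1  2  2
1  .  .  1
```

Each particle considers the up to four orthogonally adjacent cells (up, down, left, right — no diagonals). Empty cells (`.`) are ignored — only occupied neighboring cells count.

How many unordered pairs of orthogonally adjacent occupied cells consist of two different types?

Scan each occupied cell's neighbors to the right and below so each pair is counted once.
Row 0: 2(0,0)–2(0,1)= 2(0,0)–2(1,0)= 2(0,1)–2(1,1)=  → 0/3 unlike.
Row 1: 2(1,0)–2(1,1)= 2(1,1)–1(2,1)≠ 2(1,3)–2(2,3)=  → 1/3 unlike.
Row 2: 1(2,1)–2(2,2)≠ 2(2,2)–2(2,3)= 2(2,3)–1(3,3)≠  → 2/3 unlike.
Total adjacent occupied pairs: 9; unlike-type pairs: 3.

3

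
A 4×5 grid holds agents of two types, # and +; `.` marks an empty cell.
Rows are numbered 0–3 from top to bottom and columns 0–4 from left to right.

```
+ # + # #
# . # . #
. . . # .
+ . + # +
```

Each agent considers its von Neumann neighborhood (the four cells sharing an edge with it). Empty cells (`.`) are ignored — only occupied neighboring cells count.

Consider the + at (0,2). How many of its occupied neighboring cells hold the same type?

Occupied neighbors of (0,2): (1,2)=#, (0,1)=#, (0,3)=#.
Same type (+): 0 of 3.

0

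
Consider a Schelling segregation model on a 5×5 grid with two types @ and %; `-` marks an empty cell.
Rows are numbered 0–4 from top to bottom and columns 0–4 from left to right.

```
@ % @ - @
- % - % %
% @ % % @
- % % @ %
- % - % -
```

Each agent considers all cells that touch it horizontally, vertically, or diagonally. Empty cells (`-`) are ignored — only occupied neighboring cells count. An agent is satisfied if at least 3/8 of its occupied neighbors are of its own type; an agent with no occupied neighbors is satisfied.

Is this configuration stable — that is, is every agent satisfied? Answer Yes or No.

No

(0,0)@ 0/2 ✗
(0,1)% 1/3 ✗
(0,2)@ 0/3 ✗
(0,4)@ 0/2 ✗
(1,1)% 3/6 ✓
(1,3)% 3/6 ✓
(1,4)% 2/4 ✓
(2,0)% 2/3 ✓
(2,1)@ 0/5 ✗
(2,2)% 5/7 ✓
(2,3)% 5/7 ✓
(2,4)@ 1/5 ✗
(3,1)% 4/5 ✓
(3,2)% 5/7 ✓
(3,3)@ 1/6 ✗
(3,4)% 2/4 ✓
(4,1)% 2/2 ✓
(4,3)% 2/3 ✓
For instance (0,0) has only 0/2 same-type neighbors, below 3/8.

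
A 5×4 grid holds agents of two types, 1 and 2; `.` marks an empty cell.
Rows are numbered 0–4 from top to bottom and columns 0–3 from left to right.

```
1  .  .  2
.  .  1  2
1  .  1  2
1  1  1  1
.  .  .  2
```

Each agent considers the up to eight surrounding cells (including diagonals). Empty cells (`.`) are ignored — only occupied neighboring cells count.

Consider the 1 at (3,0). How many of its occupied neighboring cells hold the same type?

Occupied neighbors of (3,0): (2,0)=1, (3,1)=1.
Same type (1): 2 of 2.

2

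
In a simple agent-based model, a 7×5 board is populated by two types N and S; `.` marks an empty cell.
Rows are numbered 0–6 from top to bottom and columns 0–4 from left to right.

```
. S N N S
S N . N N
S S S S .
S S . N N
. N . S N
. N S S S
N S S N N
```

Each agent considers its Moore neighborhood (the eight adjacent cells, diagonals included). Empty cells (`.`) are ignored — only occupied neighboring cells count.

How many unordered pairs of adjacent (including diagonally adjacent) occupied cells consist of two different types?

Scan each occupied cell's neighbors to the right and below (and the two forward diagonals) so each pair is counted once.
From row 0: 5 unlike of 11 pairs (running 5/11).
From row 1: 7 unlike of 10 pairs (running 12/21).
From row 2: 3 unlike of 11 pairs (running 15/32).
From row 3: 4 unlike of 8 pairs (running 19/40).
From row 4: 4 unlike of 8 pairs (running 23/48).
From row 5: 8 unlike of 14 pairs (running 31/62).
From row 6: 2 unlike of 4 pairs (running 33/66).
Total adjacent occupied pairs: 66; unlike-type pairs: 33.

33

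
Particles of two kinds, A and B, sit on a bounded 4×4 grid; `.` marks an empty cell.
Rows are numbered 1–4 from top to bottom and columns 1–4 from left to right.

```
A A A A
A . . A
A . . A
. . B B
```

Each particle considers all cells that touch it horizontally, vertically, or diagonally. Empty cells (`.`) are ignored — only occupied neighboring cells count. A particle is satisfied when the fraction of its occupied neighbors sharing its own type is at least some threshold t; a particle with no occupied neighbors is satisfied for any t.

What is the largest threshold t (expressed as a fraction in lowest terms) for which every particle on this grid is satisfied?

(1,1)A 2/2
(1,2)A 3/3
(1,3)A 3/3
(1,4)A 2/2
(2,1)A 3/3
(2,4)A 3/3
(3,1)A 1/1
(3,4)A 1/3
(4,3)B 1/2
(4,4)B 1/2
The smallest same-type fraction is 1/3 at (3,4), which reduces to 1/3. Any threshold above that leaves this particle unsatisfied.

1/3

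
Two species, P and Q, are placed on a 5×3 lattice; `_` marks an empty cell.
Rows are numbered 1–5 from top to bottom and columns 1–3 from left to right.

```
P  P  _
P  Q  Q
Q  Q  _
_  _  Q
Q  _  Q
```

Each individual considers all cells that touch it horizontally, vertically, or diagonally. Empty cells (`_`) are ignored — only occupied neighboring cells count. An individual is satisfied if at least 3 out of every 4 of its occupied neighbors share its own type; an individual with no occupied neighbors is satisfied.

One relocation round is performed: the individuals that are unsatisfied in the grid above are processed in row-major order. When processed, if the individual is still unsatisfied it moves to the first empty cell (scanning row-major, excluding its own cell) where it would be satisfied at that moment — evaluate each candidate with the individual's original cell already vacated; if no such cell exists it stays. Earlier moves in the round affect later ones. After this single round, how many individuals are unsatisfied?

1

Initially unsatisfied (in order): (1,1), (1,2), (2,1), (2,2), (2,3), (3,1).
  (1,1): no empty cell satisfies it; stays.
  (1,2): no empty cell satisfies it; stays.
  (2,1): no empty cell satisfies it; stays.
  (2,2) → (3,3).
  (2,3) → (4,1).
  (3,1) → (4,2).
Resulting grid:
P P _
P _ _
_ Q Q
Q Q Q
Q _ Q
Unsatisfied now: (2,1).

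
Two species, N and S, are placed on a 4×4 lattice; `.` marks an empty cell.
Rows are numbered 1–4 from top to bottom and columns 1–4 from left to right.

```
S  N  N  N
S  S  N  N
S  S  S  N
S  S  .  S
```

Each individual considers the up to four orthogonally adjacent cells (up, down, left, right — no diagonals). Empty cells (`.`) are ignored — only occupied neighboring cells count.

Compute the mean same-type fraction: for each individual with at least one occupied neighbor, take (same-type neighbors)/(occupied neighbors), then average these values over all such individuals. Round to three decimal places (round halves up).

Row 1: (1,1)S 1/2 · (1,2)N 1/3 · (1,3)N 3/3 · (1,4)N 2/2
Row 2: (2,1)S 3/3 · (2,2)S 2/4 · (2,3)N 2/4 · (2,4)N 3/3
Row 3: (3,1)S 3/3 · (3,2)S 4/4 · (3,3)S 1/3 · (3,4)N 1/3
Row 4: (4,1)S 2/2 · (4,2)S 2/2 · (4,4)S 0/1
Sum over 15 individuals: 1/2 + 1/3 + 3/3 + 2/2 + 3/3 + 2/4 + 2/4 + 3/3 + 3/3 + 4/4 + 1/3 + 1/3 + 2/2 + 2/2 + 0/1 = 21/2; mean = 21/2 ÷ 15 = 7/10 = 0.7 → 0.700.

0.700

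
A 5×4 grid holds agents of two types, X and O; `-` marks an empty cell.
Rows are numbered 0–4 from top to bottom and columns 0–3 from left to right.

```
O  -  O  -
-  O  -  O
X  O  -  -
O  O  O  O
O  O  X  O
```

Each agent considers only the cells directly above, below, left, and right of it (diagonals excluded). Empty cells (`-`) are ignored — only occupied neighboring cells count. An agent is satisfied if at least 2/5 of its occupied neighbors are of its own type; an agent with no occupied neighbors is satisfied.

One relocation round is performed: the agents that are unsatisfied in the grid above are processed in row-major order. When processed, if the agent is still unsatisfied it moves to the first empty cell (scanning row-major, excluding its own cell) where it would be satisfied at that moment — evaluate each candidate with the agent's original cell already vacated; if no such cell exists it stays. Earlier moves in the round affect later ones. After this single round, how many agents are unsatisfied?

2

Initially unsatisfied (in order): (2,0), (4,2).
  (2,0): no empty cell satisfies it; stays.
  (4,2): no empty cell satisfies it; stays.
Resulting grid:
O - O -
- O - O
X O - -
O O O O
O O X O
Unsatisfied now: (2,0), (4,2).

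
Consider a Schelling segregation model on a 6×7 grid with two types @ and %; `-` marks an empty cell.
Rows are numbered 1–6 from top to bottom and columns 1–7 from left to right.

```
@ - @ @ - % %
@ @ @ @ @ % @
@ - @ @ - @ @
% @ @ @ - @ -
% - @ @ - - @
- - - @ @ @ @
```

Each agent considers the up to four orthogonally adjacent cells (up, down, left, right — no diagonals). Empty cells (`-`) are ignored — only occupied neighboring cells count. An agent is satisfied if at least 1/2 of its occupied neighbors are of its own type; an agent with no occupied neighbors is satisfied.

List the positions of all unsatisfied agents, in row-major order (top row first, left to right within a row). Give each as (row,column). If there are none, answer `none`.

(2,6), (2,7), (4,1)

Row 1: (1,1)@ 1/1 ok · (1,3)@ 2/2 ok · (1,4)@ 2/2 ok · (1,6)% 2/2 ok · (1,7)% 1/2 ok
Row 2: (2,1)@ 3/3 ok · (2,2)@ 2/2 ok · (2,3)@ 4/4 ok · (2,4)@ 4/4 ok · (2,5)@ 1/2 ok · (2,6)% 1/4 unhappy · (2,7)@ 1/3 unhappy
Row 3: (3,1)@ 1/2 ok · (3,3)@ 3/3 ok · (3,4)@ 3/3 ok · (3,6)@ 2/3 ok · (3,7)@ 2/2 ok
Row 4: (4,1)% 1/3 unhappy · (4,2)@ 1/2 ok · (4,3)@ 4/4 ok · (4,4)@ 3/3 ok · (4,6)@ 1/1 ok
Row 5: (5,1)% 1/1 ok · (5,3)@ 2/2 ok · (5,4)@ 3/3 ok · (5,7)@ 1/1 ok
Row 6: (6,4)@ 2/2 ok · (6,5)@ 2/2 ok · (6,6)@ 2/2 ok · (6,7)@ 2/2 ok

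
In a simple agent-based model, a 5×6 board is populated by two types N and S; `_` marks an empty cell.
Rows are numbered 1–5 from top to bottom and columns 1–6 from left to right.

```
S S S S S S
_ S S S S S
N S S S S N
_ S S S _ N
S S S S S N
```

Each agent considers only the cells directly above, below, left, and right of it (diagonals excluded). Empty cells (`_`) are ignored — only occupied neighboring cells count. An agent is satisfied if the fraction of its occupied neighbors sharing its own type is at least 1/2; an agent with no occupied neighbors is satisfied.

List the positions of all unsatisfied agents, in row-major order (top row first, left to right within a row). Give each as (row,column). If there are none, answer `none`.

Row 1: (1,1)S 1/1 ok · (1,2)S 3/3 ok · (1,3)S 3/3 ok · (1,4)S 3/3 ok · (1,5)S 3/3 ok · (1,6)S 2/2 ok
Row 2: (2,2)S 3/3 ok · (2,3)S 4/4 ok · (2,4)S 4/4 ok · (2,5)S 4/4 ok · (2,6)S 2/3 ok
Row 3: (3,1)N 0/1 unhappy · (3,2)S 3/4 ok · (3,3)S 4/4 ok · (3,4)S 4/4 ok · (3,5)S 2/3 ok · (3,6)N 1/3 unhappy
Row 4: (4,2)S 3/3 ok · (4,3)S 4/4 ok · (4,4)S 3/3 ok · (4,6)N 2/2 ok
Row 5: (5,1)S 1/1 ok · (5,2)S 3/3 ok · (5,3)S 3/3 ok · (5,4)S 3/3 ok · (5,5)S 1/2 ok · (5,6)N 1/2 ok

(3,1), (3,6)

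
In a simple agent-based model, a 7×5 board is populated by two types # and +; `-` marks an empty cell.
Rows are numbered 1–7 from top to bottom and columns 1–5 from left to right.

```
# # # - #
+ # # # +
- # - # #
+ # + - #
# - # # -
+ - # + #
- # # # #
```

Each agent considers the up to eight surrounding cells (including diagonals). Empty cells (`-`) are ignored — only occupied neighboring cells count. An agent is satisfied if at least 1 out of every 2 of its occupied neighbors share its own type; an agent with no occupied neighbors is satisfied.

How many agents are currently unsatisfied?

(1,1)# 2/3 satisfied
(1,2)# 4/5 satisfied
(1,3)# 4/4 satisfied
(1,5)# 1/2 satisfied
(2,1)+ 0/4 not
(2,2)# 5/6 satisfied
(2,3)# 6/6 satisfied
(2,4)# 5/6 satisfied
(2,5)+ 0/4 not
(3,2)# 3/6 satisfied
(3,4)# 4/6 satisfied
(3,5)# 3/4 satisfied
(4,1)+ 0/3 not
(4,2)# 3/5 satisfied
(4,3)+ 0/5 not
(4,5)# 3/3 satisfied
(5,1)# 1/3 not
(5,3)# 3/5 satisfied
(5,4)# 4/6 satisfied
(6,1)+ 0/2 not
(6,3)# 5/6 satisfied
(6,4)+ 0/7 not
(6,5)# 3/4 satisfied
(7,2)# 2/3 satisfied
(7,3)# 3/4 satisfied
(7,4)# 4/5 satisfied
(7,5)# 2/3 satisfied
Unsatisfied: (2,1), (2,5), (4,1), (4,3), (5,1), (6,1), (6,4) — 7 in total.

7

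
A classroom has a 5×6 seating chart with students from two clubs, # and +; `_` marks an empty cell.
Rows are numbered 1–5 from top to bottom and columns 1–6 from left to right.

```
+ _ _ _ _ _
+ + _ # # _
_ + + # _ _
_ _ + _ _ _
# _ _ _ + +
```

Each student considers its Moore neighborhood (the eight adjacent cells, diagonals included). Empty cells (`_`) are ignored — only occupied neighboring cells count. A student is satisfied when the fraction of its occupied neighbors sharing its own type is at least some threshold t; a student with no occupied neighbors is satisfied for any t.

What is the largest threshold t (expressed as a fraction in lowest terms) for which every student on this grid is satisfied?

Row 1: (1,1)+ 2/2
Row 2: (2,1)+ 3/3 · (2,2)+ 4/4 · (2,4)# 2/3 · (2,5)# 2/2
Row 3: (3,2)+ 4/4 · (3,3)+ 3/5 · (3,4)# 2/4
Row 4: (4,3)+ 2/3
Row 5: (5,1)# — no occupied neighbors · (5,5)+ 1/1 · (5,6)+ 1/1
The smallest same-type fraction is 2/4 at (3,4), which reduces to 1/2. Any threshold above that leaves this student unsatisfied.

1/2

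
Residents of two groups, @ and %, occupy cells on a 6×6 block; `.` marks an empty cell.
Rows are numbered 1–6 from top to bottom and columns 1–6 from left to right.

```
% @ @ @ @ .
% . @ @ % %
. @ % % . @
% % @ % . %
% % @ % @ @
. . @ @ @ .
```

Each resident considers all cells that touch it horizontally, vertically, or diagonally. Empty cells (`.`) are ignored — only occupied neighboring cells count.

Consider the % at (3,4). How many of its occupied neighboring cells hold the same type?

Occupied neighbors of (3,4): (2,3)=@, (2,4)=@, (2,5)=%, (3,3)=%, (4,3)=@, (4,4)=%.
Same type (%): 3 of 6.

3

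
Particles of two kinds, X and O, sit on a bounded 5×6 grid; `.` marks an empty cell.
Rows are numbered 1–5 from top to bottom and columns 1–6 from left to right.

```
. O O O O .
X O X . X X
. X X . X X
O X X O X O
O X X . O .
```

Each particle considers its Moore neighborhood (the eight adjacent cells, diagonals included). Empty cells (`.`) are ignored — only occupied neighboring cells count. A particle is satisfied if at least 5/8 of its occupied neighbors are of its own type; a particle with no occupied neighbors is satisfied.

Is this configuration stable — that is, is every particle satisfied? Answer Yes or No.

No

(1,2)O 2/4 not
(1,3)O 3/4 satisfied
(1,4)O 2/4 not
(1,5)O 1/3 not
(2,1)X 1/3 not
(2,2)O 2/6 not
(2,3)X 2/6 not
(2,5)X 3/5 not
(2,6)X 3/4 satisfied
(3,2)X 5/7 satisfied
(3,3)X 4/6 satisfied
(3,5)X 4/6 satisfied
(3,6)X 4/5 satisfied
(4,1)O 1/4 not
(4,2)X 5/7 satisfied
(4,3)X 5/6 satisfied
(4,4)O 1/6 not
(4,5)X 2/5 not
(4,6)O 1/4 not
(5,1)O 1/3 not
(5,2)X 3/5 not
(5,3)X 3/4 satisfied
(5,5)O 2/3 satisfied
For instance (1,2) has only 2/4 same-type neighbors, below 5/8.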